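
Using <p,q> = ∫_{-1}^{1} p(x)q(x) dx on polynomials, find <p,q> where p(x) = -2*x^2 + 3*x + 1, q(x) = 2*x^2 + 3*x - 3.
<p,q> = 56/15

Expand the product: p(x)·q(x) = -4*x^4 + 17*x^2 - 6*x - 3.
∫_{-1}^{1} of each monomial x^k gives [2/(k+1) if k even, 0 if k odd]. Integrating term-by-term (or equivalently evaluating the antiderivative F(x) = -4*x^5/5 + 17*x^3/3 - 3*x^2 - 3*x at the endpoints):
  F(1) − F(−1) = -17/15 − (-73/15) = 56/15.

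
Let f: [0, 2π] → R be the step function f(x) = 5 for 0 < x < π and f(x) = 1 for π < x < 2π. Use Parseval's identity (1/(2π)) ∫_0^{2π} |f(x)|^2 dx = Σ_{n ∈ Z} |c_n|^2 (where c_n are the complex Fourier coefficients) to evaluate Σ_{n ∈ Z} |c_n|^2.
Σ |c_n|^2 = 13

Parseval equates the L^2 energy of f (normalised by 1/(2π)) with the ℓ^2 sum of its Fourier coefficients: (1/(2π)) ∫_0^{2π} |f|^2 = Σ |c_n|^2.
Compute the left side: (1/(2π)) [∫_0^π 5^2 dx + ∫_π^{2π} 1^2 dx] = (1/(2π)) · (25π + 1π) = (25 + 1)/2 = 13.
So Σ_{n ∈ Z} |c_n|^2 = 13.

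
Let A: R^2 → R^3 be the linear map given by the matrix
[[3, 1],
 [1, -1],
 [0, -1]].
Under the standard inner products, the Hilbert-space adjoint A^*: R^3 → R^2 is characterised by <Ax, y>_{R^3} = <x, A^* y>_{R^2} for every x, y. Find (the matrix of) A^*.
A^* = A^T =
[[3, 1, 0],
 [1, -1, -1]]

For real matrices with standard dot products, the defining identity <Ax, y> = <x, A^* y> gives (Ax)^T y = x^T (A^*) y, i.e. x^T A^T y = x^T (A^*) y. Since this holds for all x, y, we must have A^* = A^T. Therefore
A^* =
[[3, 1, 0],
 [1, -1, -1]].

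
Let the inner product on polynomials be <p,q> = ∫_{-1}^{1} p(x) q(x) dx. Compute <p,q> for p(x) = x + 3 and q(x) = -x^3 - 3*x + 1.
<p,q> = 18/5

Expand the product: p(x)·q(x) = -x^4 - 3*x^3 - 3*x^2 - 8*x + 3.
∫_{-1}^{1} of each monomial x^k gives [2/(k+1) if k even, 0 if k odd]. Integrating term-by-term (or equivalently evaluating the antiderivative F(x) = -x^5/5 - 3*x^4/4 - x^3 - 4*x^2 + 3*x at the endpoints):
  F(1) − F(−1) = -59/20 − (-131/20) = 18/5.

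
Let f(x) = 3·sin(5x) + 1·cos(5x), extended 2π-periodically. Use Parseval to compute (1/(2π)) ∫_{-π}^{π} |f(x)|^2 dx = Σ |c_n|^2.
Σ |c_n|^2 = 5

Expand |f|^2 and use orthogonality of {sin(nx), cos(mx)} on [-π, π]:
  ∫_{-π}^{π} sin(nx)^2 dx = π, ∫ cos(mx)^2 dx = π, and cross terms integrate to 0.
So ∫_{-π}^{π} f(x)^2 dx = 3^2 · π + 1^2 · π = (9 + 1)π.
Divide by 2π: (9 + 1)/2 = 5.
By Parseval, this equals Σ |c_n|^2.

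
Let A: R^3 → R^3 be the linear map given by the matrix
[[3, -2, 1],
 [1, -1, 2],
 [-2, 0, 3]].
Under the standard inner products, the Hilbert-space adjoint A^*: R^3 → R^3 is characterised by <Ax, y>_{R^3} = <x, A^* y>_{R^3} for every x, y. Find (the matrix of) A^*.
A^* = A^T =
[[3, 1, -2],
 [-2, -1, 0],
 [1, 2, 3]]

For real matrices with standard dot products, the defining identity <Ax, y> = <x, A^* y> gives (Ax)^T y = x^T (A^*) y, i.e. x^T A^T y = x^T (A^*) y. Since this holds for all x, y, we must have A^* = A^T. Therefore
A^* =
[[3, 1, -2],
 [-2, -1, 0],
 [1, 2, 3]].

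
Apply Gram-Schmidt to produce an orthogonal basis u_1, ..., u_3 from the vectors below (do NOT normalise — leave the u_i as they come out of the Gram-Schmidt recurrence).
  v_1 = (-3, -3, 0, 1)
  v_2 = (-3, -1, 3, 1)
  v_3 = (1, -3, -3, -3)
Orthogonal basis:
  u_1 = (-3, -3, 0, 1)
  u_2 = (-18/19, 20/19, 3, 6/19)
  u_3 = (58/211, -252/211, 168/211, -582/211)

Apply the Gram-Schmidt recurrence
  u_1 = v_1
  u_i = v_i − Σ_{j<i} ((v_i · u_j) / (u_j · u_j)) · u_j.

Step by step this gives:
  u_1 = (-3, -3, 0, 1)
  u_2 = (-18/19, 20/19, 3, 6/19)
  u_3 = (58/211, -252/211, 168/211, -582/211)

Orthogonality check:
  u_2 · u_1 = 0 (should be 0)
  u_3 · u_1 = 0 (should be 0)
  u_3 · u_2 = 0 (should be 0)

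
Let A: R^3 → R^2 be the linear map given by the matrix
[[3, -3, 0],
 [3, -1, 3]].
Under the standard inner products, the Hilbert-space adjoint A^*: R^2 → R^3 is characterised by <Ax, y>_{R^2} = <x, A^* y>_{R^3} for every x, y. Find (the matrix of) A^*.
A^* = A^T =
[[3, 3],
 [-3, -1],
 [0, 3]]

For real matrices with standard dot products, the defining identity <Ax, y> = <x, A^* y> gives (Ax)^T y = x^T (A^*) y, i.e. x^T A^T y = x^T (A^*) y. Since this holds for all x, y, we must have A^* = A^T. Therefore
A^* =
[[3, 3],
 [-3, -1],
 [0, 3]].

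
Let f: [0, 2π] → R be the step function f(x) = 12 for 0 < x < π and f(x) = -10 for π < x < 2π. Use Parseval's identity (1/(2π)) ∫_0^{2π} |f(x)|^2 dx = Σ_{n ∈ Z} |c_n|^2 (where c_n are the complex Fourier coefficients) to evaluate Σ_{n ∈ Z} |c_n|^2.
Σ |c_n|^2 = 122

Parseval equates the L^2 energy of f (normalised by 1/(2π)) with the ℓ^2 sum of its Fourier coefficients: (1/(2π)) ∫_0^{2π} |f|^2 = Σ |c_n|^2.
Compute the left side: (1/(2π)) [∫_0^π 12^2 dx + ∫_π^{2π} (-10)^2 dx] = (1/(2π)) · (144π + 100π) = (144 + 100)/2 = 122.
So Σ_{n ∈ Z} |c_n|^2 = 122.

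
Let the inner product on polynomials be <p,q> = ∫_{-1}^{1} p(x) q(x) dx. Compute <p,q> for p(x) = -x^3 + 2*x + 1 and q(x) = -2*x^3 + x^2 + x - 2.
<p,q> = -24/7

Expand the product: p(x)·q(x) = 2*x^6 - x^5 - 5*x^4 + 2*x^3 + 3*x^2 - 3*x - 2.
∫_{-1}^{1} of each monomial x^k gives [2/(k+1) if k even, 0 if k odd]. Integrating term-by-term (or equivalently evaluating the antiderivative F(x) = 2*x^7/7 - x^6/6 - x^5 + x^4/2 + x^3 - 3*x^2/2 - 2*x at the endpoints):
  F(1) − F(−1) = -121/42 − (23/42) = -24/7.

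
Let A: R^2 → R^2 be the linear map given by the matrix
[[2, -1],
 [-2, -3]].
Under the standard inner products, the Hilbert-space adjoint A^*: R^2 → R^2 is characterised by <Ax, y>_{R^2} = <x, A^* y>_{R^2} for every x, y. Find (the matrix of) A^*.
A^* = A^T =
[[2, -2],
 [-1, -3]]

For real matrices with standard dot products, the defining identity <Ax, y> = <x, A^* y> gives (Ax)^T y = x^T (A^*) y, i.e. x^T A^T y = x^T (A^*) y. Since this holds for all x, y, we must have A^* = A^T. Therefore
A^* =
[[2, -2],
 [-1, -3]].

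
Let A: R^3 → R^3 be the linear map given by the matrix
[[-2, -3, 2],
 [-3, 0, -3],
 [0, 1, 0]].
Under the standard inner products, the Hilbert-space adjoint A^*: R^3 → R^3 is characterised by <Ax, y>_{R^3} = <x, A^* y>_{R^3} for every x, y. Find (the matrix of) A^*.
A^* = A^T =
[[-2, -3, 0],
 [-3, 0, 1],
 [2, -3, 0]]

For real matrices with standard dot products, the defining identity <Ax, y> = <x, A^* y> gives (Ax)^T y = x^T (A^*) y, i.e. x^T A^T y = x^T (A^*) y. Since this holds for all x, y, we must have A^* = A^T. Therefore
A^* =
[[-2, -3, 0],
 [-3, 0, 1],
 [2, -3, 0]].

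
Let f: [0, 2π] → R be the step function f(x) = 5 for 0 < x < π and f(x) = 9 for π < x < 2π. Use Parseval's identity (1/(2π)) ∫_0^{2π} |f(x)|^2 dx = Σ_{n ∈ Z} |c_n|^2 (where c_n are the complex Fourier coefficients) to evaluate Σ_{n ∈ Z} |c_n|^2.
Σ |c_n|^2 = 53

Parseval equates the L^2 energy of f (normalised by 1/(2π)) with the ℓ^2 sum of its Fourier coefficients: (1/(2π)) ∫_0^{2π} |f|^2 = Σ |c_n|^2.
Compute the left side: (1/(2π)) [∫_0^π 5^2 dx + ∫_π^{2π} 9^2 dx] = (1/(2π)) · (25π + 81π) = (25 + 81)/2 = 53.
So Σ_{n ∈ Z} |c_n|^2 = 53.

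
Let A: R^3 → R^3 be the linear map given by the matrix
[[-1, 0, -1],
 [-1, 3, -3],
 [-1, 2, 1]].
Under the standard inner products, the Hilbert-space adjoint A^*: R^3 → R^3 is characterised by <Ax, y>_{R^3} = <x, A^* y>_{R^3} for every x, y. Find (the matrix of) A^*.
A^* = A^T =
[[-1, -1, -1],
 [0, 3, 2],
 [-1, -3, 1]]

For real matrices with standard dot products, the defining identity <Ax, y> = <x, A^* y> gives (Ax)^T y = x^T (A^*) y, i.e. x^T A^T y = x^T (A^*) y. Since this holds for all x, y, we must have A^* = A^T. Therefore
A^* =
[[-1, -1, -1],
 [0, 3, 2],
 [-1, -3, 1]].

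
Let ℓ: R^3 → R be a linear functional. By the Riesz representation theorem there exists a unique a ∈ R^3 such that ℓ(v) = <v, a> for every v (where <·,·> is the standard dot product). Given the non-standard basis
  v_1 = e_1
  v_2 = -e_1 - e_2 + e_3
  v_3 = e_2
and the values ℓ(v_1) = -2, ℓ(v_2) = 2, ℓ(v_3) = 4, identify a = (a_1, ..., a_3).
a = (-2, 4, 4)

Write a = (a_1, ..., a_3) in the standard basis. For each basis vector v_i, ℓ(v_i) = <v_i, a> is a linear equation in the a_j's. Collect the n equations into a matrix system V a = ℓ, where row i of V is v_i (expressed in the standard basis). Since V is invertible (lower-triangular with 1s on the diagonal, up to permutation), solve by back-substitution:
  V =
[[1, 0, 0],
 [-1, -1, 1],
 [0, 1, 0]]
  V a = (-2, 2, 4)
Solving gives a = (-2, 4, 4).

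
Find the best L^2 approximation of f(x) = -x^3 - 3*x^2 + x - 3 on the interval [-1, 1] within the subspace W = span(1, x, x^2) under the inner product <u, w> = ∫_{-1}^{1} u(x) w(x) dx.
g(x) = -3*x^2 + 2*x/5 - 3

The best approximation g ∈ W is the orthogonal projection of f onto W. Writing g = a_0 + a_1 x + a_2 x^2, the coefficients solve the normal equations G · a = b where
  G_{ij} = <φ_i, φ_j> and b_i = <f, φ_i>, with φ_0 = 1, φ_1 = x, φ_2 = x^2.
G =
  [2, 0, 2/3]
  [0, 2/3, 0]
  [2/3, 0, 2/5],
b = (-8, 4/15, -16/5).
Solving gives a_0 = -3, a_1 = 2/5, a_2 = -3, so
  g(x) = -3*x^2 + 2*x/5 - 3.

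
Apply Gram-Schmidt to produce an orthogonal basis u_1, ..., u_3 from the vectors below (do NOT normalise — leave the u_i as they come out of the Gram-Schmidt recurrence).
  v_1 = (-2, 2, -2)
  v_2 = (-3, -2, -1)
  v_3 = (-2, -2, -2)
Orthogonal basis:
  u_1 = (-2, 2, -2)
  u_2 = (-7/3, -8/3, -1/3)
  u_3 = (12/19, -8/19, -20/19)

Apply the Gram-Schmidt recurrence
  u_1 = v_1
  u_i = v_i − Σ_{j<i} ((v_i · u_j) / (u_j · u_j)) · u_j.

Step by step this gives:
  u_1 = (-2, 2, -2)
  u_2 = (-7/3, -8/3, -1/3)
  u_3 = (12/19, -8/19, -20/19)

Orthogonality check:
  u_2 · u_1 = 0 (should be 0)
  u_3 · u_1 = 0 (should be 0)
  u_3 · u_2 = 0 (should be 0)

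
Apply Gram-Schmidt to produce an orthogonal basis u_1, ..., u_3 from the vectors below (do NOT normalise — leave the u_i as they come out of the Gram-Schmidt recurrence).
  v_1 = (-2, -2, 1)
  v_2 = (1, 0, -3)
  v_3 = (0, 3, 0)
Orthogonal basis:
  u_1 = (-2, -2, 1)
  u_2 = (-1/9, -10/9, -22/9)
  u_3 = (-18/13, 15/13, -6/13)

Apply the Gram-Schmidt recurrence
  u_1 = v_1
  u_i = v_i − Σ_{j<i} ((v_i · u_j) / (u_j · u_j)) · u_j.

Step by step this gives:
  u_1 = (-2, -2, 1)
  u_2 = (-1/9, -10/9, -22/9)
  u_3 = (-18/13, 15/13, -6/13)

Orthogonality check:
  u_2 · u_1 = 0 (should be 0)
  u_3 · u_1 = 0 (should be 0)
  u_3 · u_2 = 0 (should be 0)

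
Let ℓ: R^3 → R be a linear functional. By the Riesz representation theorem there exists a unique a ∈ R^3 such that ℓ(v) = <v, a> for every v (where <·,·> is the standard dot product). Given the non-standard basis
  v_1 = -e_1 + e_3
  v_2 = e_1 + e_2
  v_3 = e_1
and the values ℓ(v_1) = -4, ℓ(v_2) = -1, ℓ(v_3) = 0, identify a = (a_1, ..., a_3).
a = (0, -1, -4)

Write a = (a_1, ..., a_3) in the standard basis. For each basis vector v_i, ℓ(v_i) = <v_i, a> is a linear equation in the a_j's. Collect the n equations into a matrix system V a = ℓ, where row i of V is v_i (expressed in the standard basis). Since V is invertible (lower-triangular with 1s on the diagonal, up to permutation), solve by back-substitution:
  V =
[[-1, 0, 1],
 [1, 1, 0],
 [1, 0, 0]]
  V a = (-4, -1, 0)
Solving gives a = (0, -1, -4).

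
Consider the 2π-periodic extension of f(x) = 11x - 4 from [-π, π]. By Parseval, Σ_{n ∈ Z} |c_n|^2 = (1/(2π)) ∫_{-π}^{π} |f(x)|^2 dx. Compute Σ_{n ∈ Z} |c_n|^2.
Σ |c_n|^2 = 121π^2/3 + 16

Expand and integrate term by term over [-π, π]:
  ∫ (11x)^2 dx = 121·(2π^3/3); ∫ 2·11·(-4)·x dx = 0 (odd integrand); ∫ (-4)^2 dx = 16·2π.
So (1/(2π)) ∫_{-π}^{π} (11x - 4)^2 dx = 121π^2/3 + 16 = 121π^2/3 + 16.
Parseval ⇒ Σ |c_n|^2 = 121π^2/3 + 16.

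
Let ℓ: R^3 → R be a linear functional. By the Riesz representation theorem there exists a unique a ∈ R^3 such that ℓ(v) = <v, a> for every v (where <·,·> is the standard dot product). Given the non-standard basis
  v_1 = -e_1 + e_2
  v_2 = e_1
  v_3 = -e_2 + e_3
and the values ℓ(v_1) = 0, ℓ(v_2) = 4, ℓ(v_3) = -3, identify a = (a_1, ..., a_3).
a = (4, 4, 1)

Write a = (a_1, ..., a_3) in the standard basis. For each basis vector v_i, ℓ(v_i) = <v_i, a> is a linear equation in the a_j's. Collect the n equations into a matrix system V a = ℓ, where row i of V is v_i (expressed in the standard basis). Since V is invertible (lower-triangular with 1s on the diagonal, up to permutation), solve by back-substitution:
  V =
[[-1, 1, 0],
 [1, 0, 0],
 [0, -1, 1]]
  V a = (0, 4, -3)
Solving gives a = (4, 4, 1).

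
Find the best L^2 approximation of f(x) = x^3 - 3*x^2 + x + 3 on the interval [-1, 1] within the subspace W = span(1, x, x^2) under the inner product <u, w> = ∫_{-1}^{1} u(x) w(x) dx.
g(x) = -3*x^2 + 8*x/5 + 3

The best approximation g ∈ W is the orthogonal projection of f onto W. Writing g = a_0 + a_1 x + a_2 x^2, the coefficients solve the normal equations G · a = b where
  G_{ij} = <φ_i, φ_j> and b_i = <f, φ_i>, with φ_0 = 1, φ_1 = x, φ_2 = x^2.
G =
  [2, 0, 2/3]
  [0, 2/3, 0]
  [2/3, 0, 2/5],
b = (4, 16/15, 4/5).
Solving gives a_0 = 3, a_1 = 8/5, a_2 = -3, so
  g(x) = -3*x^2 + 8*x/5 + 3.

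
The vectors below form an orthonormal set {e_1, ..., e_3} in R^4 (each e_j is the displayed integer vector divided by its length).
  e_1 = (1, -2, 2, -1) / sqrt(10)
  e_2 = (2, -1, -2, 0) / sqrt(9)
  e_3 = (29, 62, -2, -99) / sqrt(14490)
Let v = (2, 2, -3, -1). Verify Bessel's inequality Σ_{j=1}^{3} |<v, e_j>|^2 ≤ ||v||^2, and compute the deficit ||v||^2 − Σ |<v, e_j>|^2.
Σ |<v, e_j>|^2 = 407/23; ||v||^2 = 18; deficit = 7/23

Write each e_j = u_j / sqrt(<u_j, u_j>) where u_j is the displayed integer vector. Then <v, e_j> = <v, u_j> / sqrt(<u_j, u_j>), so |<v, e_j>|^2 = <v, u_j>^2 / <u_j, u_j>.
Coefficients: <v, e_1> = -7/sqrt(10), <v, e_2> = 8/sqrt(9), <v, e_3> = 287/sqrt(14490).
Square and sum: Σ |<v, e_j>|^2 = 407/23.
Compute ||v||^2 = v·v = 18.
Deficit = 18 − 407/23 = 7/23 ≥ 0, confirming Bessel's inequality. (The deficit equals ||v − Σ <v,e_j> e_j||^2, the squared distance from v to span{e_j}.)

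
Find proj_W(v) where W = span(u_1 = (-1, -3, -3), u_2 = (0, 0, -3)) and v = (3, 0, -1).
proj_W(v) = (3/10, 9/10, -1)

Set up U = [u_1 | ... | u_2] ∈ R^(3×2). The projector onto W = col(U) is P = U (U^T U)^(-1) U^T.
Compute U^T U =
  [19, 9]
  [9, 9],
and U^T v = (0, 3).
Solve U^T U · c = U^T v for the coefficients: c = (-3/10, 19/30). The projection is proj_W(v) = U c.
Check: (v - proj_W(v)) · u_1 = 0  (should be 0).
Check: (v - proj_W(v)) · u_2 = 0  (should be 0).
Result: proj_W(v) = (3/10, 9/10, -1).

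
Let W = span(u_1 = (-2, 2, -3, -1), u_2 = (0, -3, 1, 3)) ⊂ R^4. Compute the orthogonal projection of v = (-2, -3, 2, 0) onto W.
proj_W(v) = (20/99, -173/99, 9/11, 163/99)

Set up U = [u_1 | ... | u_2] ∈ R^(4×2). The projector onto W = col(U) is P = U (U^T U)^(-1) U^T.
Compute U^T U =
  [18, -12]
  [-12, 19],
and U^T v = (-8, 11).
Solve U^T U · c = U^T v for the coefficients: c = (-10/99, 17/33). The projection is proj_W(v) = U c.
Check: (v - proj_W(v)) · u_1 = 0  (should be 0).
Check: (v - proj_W(v)) · u_2 = 0  (should be 0).
Result: proj_W(v) = (20/99, -173/99, 9/11, 163/99).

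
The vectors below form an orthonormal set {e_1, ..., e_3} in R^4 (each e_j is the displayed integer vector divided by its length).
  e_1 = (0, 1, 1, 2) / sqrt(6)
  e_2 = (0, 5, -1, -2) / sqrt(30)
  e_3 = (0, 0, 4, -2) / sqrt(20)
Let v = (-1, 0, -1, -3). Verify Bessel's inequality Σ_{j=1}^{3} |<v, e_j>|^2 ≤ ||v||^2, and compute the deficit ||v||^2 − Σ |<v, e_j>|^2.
Σ |<v, e_j>|^2 = 10; ||v||^2 = 11; deficit = 1

Write each e_j = u_j / sqrt(<u_j, u_j>) where u_j is the displayed integer vector. Then <v, e_j> = <v, u_j> / sqrt(<u_j, u_j>), so |<v, e_j>|^2 = <v, u_j>^2 / <u_j, u_j>.
Coefficients: <v, e_1> = -7/sqrt(6), <v, e_2> = 7/sqrt(30), <v, e_3> = 2/sqrt(20).
Square and sum: Σ |<v, e_j>|^2 = 10.
Compute ||v||^2 = v·v = 11.
Deficit = 11 − 10 = 1 ≥ 0, confirming Bessel's inequality. (The deficit equals ||v − Σ <v,e_j> e_j||^2, the squared distance from v to span{e_j}.)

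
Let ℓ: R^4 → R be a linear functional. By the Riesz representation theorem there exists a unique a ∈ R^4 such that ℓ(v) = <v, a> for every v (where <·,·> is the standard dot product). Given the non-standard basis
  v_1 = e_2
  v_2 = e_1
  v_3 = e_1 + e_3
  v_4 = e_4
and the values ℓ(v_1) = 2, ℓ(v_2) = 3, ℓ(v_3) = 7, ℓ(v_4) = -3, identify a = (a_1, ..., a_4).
a = (3, 2, 4, -3)

Write a = (a_1, ..., a_4) in the standard basis. For each basis vector v_i, ℓ(v_i) = <v_i, a> is a linear equation in the a_j's. Collect the n equations into a matrix system V a = ℓ, where row i of V is v_i (expressed in the standard basis). Since V is invertible (lower-triangular with 1s on the diagonal, up to permutation), solve by back-substitution:
  V =
[[0, 1, 0, 0],
 [1, 0, 0, 0],
 [1, 0, 1, 0],
 [0, 0, 0, 1]]
  V a = (2, 3, 7, -3)
Solving gives a = (3, 2, 4, -3).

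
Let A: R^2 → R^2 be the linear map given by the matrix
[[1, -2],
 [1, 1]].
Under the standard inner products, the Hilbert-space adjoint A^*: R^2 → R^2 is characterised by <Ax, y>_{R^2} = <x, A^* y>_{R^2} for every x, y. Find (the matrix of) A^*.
A^* = A^T =
[[1, 1],
 [-2, 1]]

For real matrices with standard dot products, the defining identity <Ax, y> = <x, A^* y> gives (Ax)^T y = x^T (A^*) y, i.e. x^T A^T y = x^T (A^*) y. Since this holds for all x, y, we must have A^* = A^T. Therefore
A^* =
[[1, 1],
 [-2, 1]].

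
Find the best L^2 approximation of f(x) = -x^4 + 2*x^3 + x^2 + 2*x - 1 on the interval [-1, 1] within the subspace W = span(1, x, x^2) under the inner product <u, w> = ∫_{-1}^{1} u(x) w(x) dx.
g(x) = x^2/7 + 16*x/5 - 32/35

The best approximation g ∈ W is the orthogonal projection of f onto W. Writing g = a_0 + a_1 x + a_2 x^2, the coefficients solve the normal equations G · a = b where
  G_{ij} = <φ_i, φ_j> and b_i = <f, φ_i>, with φ_0 = 1, φ_1 = x, φ_2 = x^2.
G =
  [2, 0, 2/3]
  [0, 2/3, 0]
  [2/3, 0, 2/5],
b = (-26/15, 32/15, -58/105).
Solving gives a_0 = -32/35, a_1 = 16/5, a_2 = 1/7, so
  g(x) = x^2/7 + 16*x/5 - 32/35.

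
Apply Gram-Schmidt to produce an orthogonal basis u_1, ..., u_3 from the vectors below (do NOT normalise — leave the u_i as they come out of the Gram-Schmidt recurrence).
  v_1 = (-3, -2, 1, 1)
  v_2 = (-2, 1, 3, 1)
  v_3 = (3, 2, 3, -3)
Orthogonal basis:
  u_1 = (-3, -2, 1, 1)
  u_2 = (-2/5, 31/15, 37/15, 7/15)
  u_3 = (118/161, -234/161, 292/161, -58/23)

Apply the Gram-Schmidt recurrence
  u_1 = v_1
  u_i = v_i − Σ_{j<i} ((v_i · u_j) / (u_j · u_j)) · u_j.

Step by step this gives:
  u_1 = (-3, -2, 1, 1)
  u_2 = (-2/5, 31/15, 37/15, 7/15)
  u_3 = (118/161, -234/161, 292/161, -58/23)

Orthogonality check:
  u_2 · u_1 = 0 (should be 0)
  u_3 · u_1 = 0 (should be 0)
  u_3 · u_2 = 0 (should be 0)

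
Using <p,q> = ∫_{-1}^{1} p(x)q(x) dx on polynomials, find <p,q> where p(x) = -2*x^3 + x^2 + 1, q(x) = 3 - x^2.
<p,q> = 104/15

Expand the product: p(x)·q(x) = 2*x^5 - x^4 - 6*x^3 + 2*x^2 + 3.
∫_{-1}^{1} of each monomial x^k gives [2/(k+1) if k even, 0 if k odd]. Integrating term-by-term (or equivalently evaluating the antiderivative F(x) = x^6/3 - x^5/5 - 3*x^4/2 + 2*x^3/3 + 3*x at the endpoints):
  F(1) − F(−1) = 23/10 − (-139/30) = 104/15.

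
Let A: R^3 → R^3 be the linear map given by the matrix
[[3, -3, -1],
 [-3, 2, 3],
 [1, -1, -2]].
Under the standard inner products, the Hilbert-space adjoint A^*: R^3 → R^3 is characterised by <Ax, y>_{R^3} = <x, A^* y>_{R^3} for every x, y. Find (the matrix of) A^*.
A^* = A^T =
[[3, -3, 1],
 [-3, 2, -1],
 [-1, 3, -2]]

For real matrices with standard dot products, the defining identity <Ax, y> = <x, A^* y> gives (Ax)^T y = x^T (A^*) y, i.e. x^T A^T y = x^T (A^*) y. Since this holds for all x, y, we must have A^* = A^T. Therefore
A^* =
[[3, -3, 1],
 [-3, 2, -1],
 [-1, 3, -2]].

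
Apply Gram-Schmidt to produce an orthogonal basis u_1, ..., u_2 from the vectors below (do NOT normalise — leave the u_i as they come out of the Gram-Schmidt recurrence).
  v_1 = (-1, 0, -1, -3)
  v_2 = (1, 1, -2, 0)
Orthogonal basis:
  u_1 = (-1, 0, -1, -3)
  u_2 = (12/11, 1, -21/11, 3/11)

Apply the Gram-Schmidt recurrence
  u_1 = v_1
  u_i = v_i − Σ_{j<i} ((v_i · u_j) / (u_j · u_j)) · u_j.

Step by step this gives:
  u_1 = (-1, 0, -1, -3)
  u_2 = (12/11, 1, -21/11, 3/11)

Orthogonality check:
  u_2 · u_1 = 0 (should be 0)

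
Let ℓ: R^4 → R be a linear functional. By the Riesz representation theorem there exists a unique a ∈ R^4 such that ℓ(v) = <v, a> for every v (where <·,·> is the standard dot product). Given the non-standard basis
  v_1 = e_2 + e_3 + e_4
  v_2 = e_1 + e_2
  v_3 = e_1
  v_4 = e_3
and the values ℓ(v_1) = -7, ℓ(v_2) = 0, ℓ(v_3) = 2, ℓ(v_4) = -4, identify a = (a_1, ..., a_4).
a = (2, -2, -4, -1)

Write a = (a_1, ..., a_4) in the standard basis. For each basis vector v_i, ℓ(v_i) = <v_i, a> is a linear equation in the a_j's. Collect the n equations into a matrix system V a = ℓ, where row i of V is v_i (expressed in the standard basis). Since V is invertible (lower-triangular with 1s on the diagonal, up to permutation), solve by back-substitution:
  V =
[[0, 1, 1, 1],
 [1, 1, 0, 0],
 [1, 0, 0, 0],
 [0, 0, 1, 0]]
  V a = (-7, 0, 2, -4)
Solving gives a = (2, -2, -4, -1).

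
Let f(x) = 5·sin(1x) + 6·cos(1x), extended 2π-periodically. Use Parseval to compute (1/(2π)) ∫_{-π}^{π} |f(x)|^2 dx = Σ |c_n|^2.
Σ |c_n|^2 = 61/2

Expand |f|^2 and use orthogonality of {sin(nx), cos(mx)} on [-π, π]:
  ∫_{-π}^{π} sin(nx)^2 dx = π, ∫ cos(mx)^2 dx = π, and cross terms integrate to 0.
So ∫_{-π}^{π} f(x)^2 dx = 5^2 · π + 6^2 · π = (25 + 36)π.
Divide by 2π: (25 + 36)/2 = 61/2.
By Parseval, this equals Σ |c_n|^2.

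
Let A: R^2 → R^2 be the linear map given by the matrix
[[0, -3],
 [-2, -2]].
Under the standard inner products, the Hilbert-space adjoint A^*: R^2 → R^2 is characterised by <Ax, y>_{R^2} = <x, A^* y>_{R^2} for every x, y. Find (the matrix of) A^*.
A^* = A^T =
[[0, -2],
 [-3, -2]]

For real matrices with standard dot products, the defining identity <Ax, y> = <x, A^* y> gives (Ax)^T y = x^T (A^*) y, i.e. x^T A^T y = x^T (A^*) y. Since this holds for all x, y, we must have A^* = A^T. Therefore
A^* =
[[0, -2],
 [-3, -2]].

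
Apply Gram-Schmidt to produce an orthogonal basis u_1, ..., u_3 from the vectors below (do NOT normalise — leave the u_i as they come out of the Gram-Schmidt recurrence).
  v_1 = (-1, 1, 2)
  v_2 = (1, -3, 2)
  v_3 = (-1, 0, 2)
Orthogonal basis:
  u_1 = (-1, 1, 2)
  u_2 = (1, -3, 2)
  u_3 = (-8/21, -4/21, -2/21)

Apply the Gram-Schmidt recurrence
  u_1 = v_1
  u_i = v_i − Σ_{j<i} ((v_i · u_j) / (u_j · u_j)) · u_j.

Step by step this gives:
  u_1 = (-1, 1, 2)
  u_2 = (1, -3, 2)
  u_3 = (-8/21, -4/21, -2/21)

Orthogonality check:
  u_2 · u_1 = 0 (should be 0)
  u_3 · u_1 = 0 (should be 0)
  u_3 · u_2 = 0 (should be 0)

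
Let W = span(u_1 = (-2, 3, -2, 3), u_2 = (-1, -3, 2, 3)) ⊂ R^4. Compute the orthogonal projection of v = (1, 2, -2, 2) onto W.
proj_W(v) = (-29/33, 23/11, -46/33, 35/33)

Set up U = [u_1 | ... | u_2] ∈ R^(4×2). The projector onto W = col(U) is P = U (U^T U)^(-1) U^T.
Compute U^T U =
  [26, -2]
  [-2, 23],
and U^T v = (14, -5).
Solve U^T U · c = U^T v for the coefficients: c = (52/99, -17/99). The projection is proj_W(v) = U c.
Check: (v - proj_W(v)) · u_1 = 0  (should be 0).
Check: (v - proj_W(v)) · u_2 = 0  (should be 0).
Result: proj_W(v) = (-29/33, 23/11, -46/33, 35/33).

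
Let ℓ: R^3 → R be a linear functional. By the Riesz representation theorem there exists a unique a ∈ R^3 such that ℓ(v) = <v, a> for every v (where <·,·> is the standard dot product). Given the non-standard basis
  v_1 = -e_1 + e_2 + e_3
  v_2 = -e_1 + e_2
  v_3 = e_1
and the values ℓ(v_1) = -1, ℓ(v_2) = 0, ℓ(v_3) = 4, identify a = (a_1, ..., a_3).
a = (4, 4, -1)

Write a = (a_1, ..., a_3) in the standard basis. For each basis vector v_i, ℓ(v_i) = <v_i, a> is a linear equation in the a_j's. Collect the n equations into a matrix system V a = ℓ, where row i of V is v_i (expressed in the standard basis). Since V is invertible (lower-triangular with 1s on the diagonal, up to permutation), solve by back-substitution:
  V =
[[-1, 1, 1],
 [-1, 1, 0],
 [1, 0, 0]]
  V a = (-1, 0, 4)
Solving gives a = (4, 4, -1).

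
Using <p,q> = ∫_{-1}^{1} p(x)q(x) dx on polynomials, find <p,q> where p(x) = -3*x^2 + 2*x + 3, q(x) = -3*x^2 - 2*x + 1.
<p,q> = -16/15

Expand the product: p(x)·q(x) = 9*x^4 - 16*x^2 - 4*x + 3.
∫_{-1}^{1} of each monomial x^k gives [2/(k+1) if k even, 0 if k odd]. Integrating term-by-term (or equivalently evaluating the antiderivative F(x) = 9*x^5/5 - 16*x^3/3 - 2*x^2 + 3*x at the endpoints):
  F(1) − F(−1) = -38/15 − (-22/15) = -16/15.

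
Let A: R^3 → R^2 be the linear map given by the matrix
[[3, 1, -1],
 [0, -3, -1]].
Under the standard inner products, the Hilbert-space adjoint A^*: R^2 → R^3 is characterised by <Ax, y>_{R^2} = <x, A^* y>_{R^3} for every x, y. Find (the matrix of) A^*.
A^* = A^T =
[[3, 0],
 [1, -3],
 [-1, -1]]

For real matrices with standard dot products, the defining identity <Ax, y> = <x, A^* y> gives (Ax)^T y = x^T (A^*) y, i.e. x^T A^T y = x^T (A^*) y. Since this holds for all x, y, we must have A^* = A^T. Therefore
A^* =
[[3, 0],
 [1, -3],
 [-1, -1]].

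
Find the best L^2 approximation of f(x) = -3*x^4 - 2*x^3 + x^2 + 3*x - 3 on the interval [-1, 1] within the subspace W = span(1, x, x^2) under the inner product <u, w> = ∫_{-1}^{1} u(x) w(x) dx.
g(x) = -11*x^2/7 + 9*x/5 - 96/35

The best approximation g ∈ W is the orthogonal projection of f onto W. Writing g = a_0 + a_1 x + a_2 x^2, the coefficients solve the normal equations G · a = b where
  G_{ij} = <φ_i, φ_j> and b_i = <f, φ_i>, with φ_0 = 1, φ_1 = x, φ_2 = x^2.
G =
  [2, 0, 2/3]
  [0, 2/3, 0]
  [2/3, 0, 2/5],
b = (-98/15, 6/5, -86/35).
Solving gives a_0 = -96/35, a_1 = 9/5, a_2 = -11/7, so
  g(x) = -11*x^2/7 + 9*x/5 - 96/35.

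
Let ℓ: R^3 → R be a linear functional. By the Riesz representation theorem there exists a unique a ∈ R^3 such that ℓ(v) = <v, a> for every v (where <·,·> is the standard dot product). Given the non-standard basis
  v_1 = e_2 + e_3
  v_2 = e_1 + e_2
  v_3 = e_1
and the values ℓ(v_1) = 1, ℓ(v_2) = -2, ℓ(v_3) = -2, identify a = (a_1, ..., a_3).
a = (-2, 0, 1)

Write a = (a_1, ..., a_3) in the standard basis. For each basis vector v_i, ℓ(v_i) = <v_i, a> is a linear equation in the a_j's. Collect the n equations into a matrix system V a = ℓ, where row i of V is v_i (expressed in the standard basis). Since V is invertible (lower-triangular with 1s on the diagonal, up to permutation), solve by back-substitution:
  V =
[[0, 1, 1],
 [1, 1, 0],
 [1, 0, 0]]
  V a = (1, -2, -2)
Solving gives a = (-2, 0, 1).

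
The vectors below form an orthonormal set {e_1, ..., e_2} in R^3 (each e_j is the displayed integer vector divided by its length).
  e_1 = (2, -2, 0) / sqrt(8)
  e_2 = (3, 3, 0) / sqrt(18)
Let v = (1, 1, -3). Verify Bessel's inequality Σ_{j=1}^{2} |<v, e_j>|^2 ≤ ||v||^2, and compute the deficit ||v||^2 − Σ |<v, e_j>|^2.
Σ |<v, e_j>|^2 = 2; ||v||^2 = 11; deficit = 9

Write each e_j = u_j / sqrt(<u_j, u_j>) where u_j is the displayed integer vector. Then <v, e_j> = <v, u_j> / sqrt(<u_j, u_j>), so |<v, e_j>|^2 = <v, u_j>^2 / <u_j, u_j>.
Coefficients: <v, e_1> = 0/sqrt(8), <v, e_2> = 6/sqrt(18).
Square and sum: Σ |<v, e_j>|^2 = 2.
Compute ||v||^2 = v·v = 11.
Deficit = 11 − 2 = 9 ≥ 0, confirming Bessel's inequality. (The deficit equals ||v − Σ <v,e_j> e_j||^2, the squared distance from v to span{e_j}.)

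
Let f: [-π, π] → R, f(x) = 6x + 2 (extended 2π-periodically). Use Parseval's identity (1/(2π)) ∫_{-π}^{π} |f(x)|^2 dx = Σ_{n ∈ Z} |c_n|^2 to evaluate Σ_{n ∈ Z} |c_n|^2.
Σ |c_n|^2 = 12π^2 + 4

Expand and integrate term by term over [-π, π]:
  ∫ (6x)^2 dx = 36·(2π^3/3); ∫ 2·6·(2)·x dx = 0 (odd integrand); ∫ 2^2 dx = 4·2π.
So (1/(2π)) ∫_{-π}^{π} (6x + 2)^2 dx = 36π^2/3 + 4 = 12π^2 + 4.
Parseval ⇒ Σ |c_n|^2 = 12π^2 + 4.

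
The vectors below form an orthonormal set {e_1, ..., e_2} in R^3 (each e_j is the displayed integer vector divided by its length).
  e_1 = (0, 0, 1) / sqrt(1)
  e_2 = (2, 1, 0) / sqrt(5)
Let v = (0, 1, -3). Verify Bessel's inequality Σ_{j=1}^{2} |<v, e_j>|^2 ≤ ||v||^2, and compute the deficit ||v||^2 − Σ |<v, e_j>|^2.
Σ |<v, e_j>|^2 = 46/5; ||v||^2 = 10; deficit = 4/5

Write each e_j = u_j / sqrt(<u_j, u_j>) where u_j is the displayed integer vector. Then <v, e_j> = <v, u_j> / sqrt(<u_j, u_j>), so |<v, e_j>|^2 = <v, u_j>^2 / <u_j, u_j>.
Coefficients: <v, e_1> = -3/sqrt(1), <v, e_2> = 1/sqrt(5).
Square and sum: Σ |<v, e_j>|^2 = 46/5.
Compute ||v||^2 = v·v = 10.
Deficit = 10 − 46/5 = 4/5 ≥ 0, confirming Bessel's inequality. (The deficit equals ||v − Σ <v,e_j> e_j||^2, the squared distance from v to span{e_j}.)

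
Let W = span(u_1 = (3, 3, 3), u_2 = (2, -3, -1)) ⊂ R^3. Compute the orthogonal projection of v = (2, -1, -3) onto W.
proj_W(v) = (22/19, -43/19, -17/19)

Set up U = [u_1 | ... | u_2] ∈ R^(3×2). The projector onto W = col(U) is P = U (U^T U)^(-1) U^T.
Compute U^T U =
  [27, -6]
  [-6, 14],
and U^T v = (-6, 10).
Solve U^T U · c = U^T v for the coefficients: c = (-4/57, 13/19). The projection is proj_W(v) = U c.
Check: (v - proj_W(v)) · u_1 = 0  (should be 0).
Check: (v - proj_W(v)) · u_2 = 0  (should be 0).
Result: proj_W(v) = (22/19, -43/19, -17/19).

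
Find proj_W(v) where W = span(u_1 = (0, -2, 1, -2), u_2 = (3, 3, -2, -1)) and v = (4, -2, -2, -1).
proj_W(v) = (41/19, 53/171, -88/171, -439/171)

Set up U = [u_1 | ... | u_2] ∈ R^(4×2). The projector onto W = col(U) is P = U (U^T U)^(-1) U^T.
Compute U^T U =
  [9, -6]
  [-6, 23],
and U^T v = (4, 11).
Solve U^T U · c = U^T v for the coefficients: c = (158/171, 41/57). The projection is proj_W(v) = U c.
Check: (v - proj_W(v)) · u_1 = 0  (should be 0).
Check: (v - proj_W(v)) · u_2 = 0  (should be 0).
Result: proj_W(v) = (41/19, 53/171, -88/171, -439/171).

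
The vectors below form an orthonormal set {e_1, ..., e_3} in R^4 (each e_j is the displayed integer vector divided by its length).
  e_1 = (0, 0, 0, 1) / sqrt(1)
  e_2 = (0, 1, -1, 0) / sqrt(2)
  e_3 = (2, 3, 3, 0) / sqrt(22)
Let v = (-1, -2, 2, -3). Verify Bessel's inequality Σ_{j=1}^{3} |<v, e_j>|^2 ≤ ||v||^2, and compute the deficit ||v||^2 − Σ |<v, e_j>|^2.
Σ |<v, e_j>|^2 = 189/11; ||v||^2 = 18; deficit = 9/11

Write each e_j = u_j / sqrt(<u_j, u_j>) where u_j is the displayed integer vector. Then <v, e_j> = <v, u_j> / sqrt(<u_j, u_j>), so |<v, e_j>|^2 = <v, u_j>^2 / <u_j, u_j>.
Coefficients: <v, e_1> = -3/sqrt(1), <v, e_2> = -4/sqrt(2), <v, e_3> = -2/sqrt(22).
Square and sum: Σ |<v, e_j>|^2 = 189/11.
Compute ||v||^2 = v·v = 18.
Deficit = 18 − 189/11 = 9/11 ≥ 0, confirming Bessel's inequality. (The deficit equals ||v − Σ <v,e_j> e_j||^2, the squared distance from v to span{e_j}.)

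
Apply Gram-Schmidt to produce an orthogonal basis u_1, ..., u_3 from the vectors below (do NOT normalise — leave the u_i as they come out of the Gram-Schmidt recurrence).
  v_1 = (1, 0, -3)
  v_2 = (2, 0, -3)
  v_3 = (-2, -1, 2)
Orthogonal basis:
  u_1 = (1, 0, -3)
  u_2 = (9/10, 0, 3/10)
  u_3 = (0, -1, 0)

Apply the Gram-Schmidt recurrence
  u_1 = v_1
  u_i = v_i − Σ_{j<i} ((v_i · u_j) / (u_j · u_j)) · u_j.

Step by step this gives:
  u_1 = (1, 0, -3)
  u_2 = (9/10, 0, 3/10)
  u_3 = (0, -1, 0)

Orthogonality check:
  u_2 · u_1 = 0 (should be 0)
  u_3 · u_1 = 0 (should be 0)
  u_3 · u_2 = 0 (should be 0)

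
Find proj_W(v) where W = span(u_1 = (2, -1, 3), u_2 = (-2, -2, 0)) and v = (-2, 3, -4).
proj_W(v) = (-5/3, 8/3, -13/3)

Set up U = [u_1 | ... | u_2] ∈ R^(3×2). The projector onto W = col(U) is P = U (U^T U)^(-1) U^T.
Compute U^T U =
  [14, -2]
  [-2, 8],
and U^T v = (-19, -2).
Solve U^T U · c = U^T v for the coefficients: c = (-13/9, -11/18). The projection is proj_W(v) = U c.
Check: (v - proj_W(v)) · u_1 = 0  (should be 0).
Check: (v - proj_W(v)) · u_2 = 0  (should be 0).
Result: proj_W(v) = (-5/3, 8/3, -13/3).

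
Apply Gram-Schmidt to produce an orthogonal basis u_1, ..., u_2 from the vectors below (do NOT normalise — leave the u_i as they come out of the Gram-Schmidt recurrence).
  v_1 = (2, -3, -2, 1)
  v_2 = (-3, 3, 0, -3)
Orthogonal basis:
  u_1 = (2, -3, -2, 1)
  u_2 = (-1, 0, -2, -2)

Apply the Gram-Schmidt recurrence
  u_1 = v_1
  u_i = v_i − Σ_{j<i} ((v_i · u_j) / (u_j · u_j)) · u_j.

Step by step this gives:
  u_1 = (2, -3, -2, 1)
  u_2 = (-1, 0, -2, -2)

Orthogonality check:
  u_2 · u_1 = 0 (should be 0)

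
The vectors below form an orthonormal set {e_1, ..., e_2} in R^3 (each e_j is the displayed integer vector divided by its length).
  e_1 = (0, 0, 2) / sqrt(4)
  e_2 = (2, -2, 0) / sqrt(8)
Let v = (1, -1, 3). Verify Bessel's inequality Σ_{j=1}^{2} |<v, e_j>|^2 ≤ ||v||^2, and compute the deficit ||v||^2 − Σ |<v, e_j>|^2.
Σ |<v, e_j>|^2 = 11; ||v||^2 = 11; deficit = 0

Write each e_j = u_j / sqrt(<u_j, u_j>) where u_j is the displayed integer vector. Then <v, e_j> = <v, u_j> / sqrt(<u_j, u_j>), so |<v, e_j>|^2 = <v, u_j>^2 / <u_j, u_j>.
Coefficients: <v, e_1> = 6/sqrt(4), <v, e_2> = 4/sqrt(8).
Square and sum: Σ |<v, e_j>|^2 = 11.
Compute ||v||^2 = v·v = 11.
Deficit = 11 − 11 = 0 ≥ 0, confirming Bessel's inequality. (The deficit equals ||v − Σ <v,e_j> e_j||^2, the squared distance from v to span{e_j}.)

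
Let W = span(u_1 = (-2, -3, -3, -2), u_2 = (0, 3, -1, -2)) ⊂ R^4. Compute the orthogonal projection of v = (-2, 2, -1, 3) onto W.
proj_W(v) = (17/45, 7/10, 47/90, 13/45)

Set up U = [u_1 | ... | u_2] ∈ R^(4×2). The projector onto W = col(U) is P = U (U^T U)^(-1) U^T.
Compute U^T U =
  [26, -2]
  [-2, 14],
and U^T v = (-5, 1).
Solve U^T U · c = U^T v for the coefficients: c = (-17/90, 2/45). The projection is proj_W(v) = U c.
Check: (v - proj_W(v)) · u_1 = 0  (should be 0).
Check: (v - proj_W(v)) · u_2 = 0  (should be 0).
Result: proj_W(v) = (17/45, 7/10, 47/90, 13/45).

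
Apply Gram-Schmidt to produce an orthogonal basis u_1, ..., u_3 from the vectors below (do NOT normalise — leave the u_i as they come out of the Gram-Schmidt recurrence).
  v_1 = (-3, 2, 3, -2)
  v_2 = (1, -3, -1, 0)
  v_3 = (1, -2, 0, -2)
Orthogonal basis:
  u_1 = (-3, 2, 3, -2)
  u_2 = (-5/13, -27/13, 5/13, -12/13)
  u_3 = (149/142, 26/71, -7/142, -91/71)

Apply the Gram-Schmidt recurrence
  u_1 = v_1
  u_i = v_i − Σ_{j<i} ((v_i · u_j) / (u_j · u_j)) · u_j.

Step by step this gives:
  u_1 = (-3, 2, 3, -2)
  u_2 = (-5/13, -27/13, 5/13, -12/13)
  u_3 = (149/142, 26/71, -7/142, -91/71)

Orthogonality check:
  u_2 · u_1 = 0 (should be 0)
  u_3 · u_1 = 0 (should be 0)
  u_3 · u_2 = 0 (should be 0)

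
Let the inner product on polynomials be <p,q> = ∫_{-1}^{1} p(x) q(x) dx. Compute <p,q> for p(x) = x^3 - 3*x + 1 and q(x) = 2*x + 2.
<p,q> = 4/5

Expand the product: p(x)·q(x) = 2*x^4 + 2*x^3 - 6*x^2 - 4*x + 2.
∫_{-1}^{1} of each monomial x^k gives [2/(k+1) if k even, 0 if k odd]. Integrating term-by-term (or equivalently evaluating the antiderivative F(x) = 2*x^5/5 + x^4/2 - 2*x^3 - 2*x^2 + 2*x at the endpoints):
  F(1) − F(−1) = -11/10 − (-19/10) = 4/5.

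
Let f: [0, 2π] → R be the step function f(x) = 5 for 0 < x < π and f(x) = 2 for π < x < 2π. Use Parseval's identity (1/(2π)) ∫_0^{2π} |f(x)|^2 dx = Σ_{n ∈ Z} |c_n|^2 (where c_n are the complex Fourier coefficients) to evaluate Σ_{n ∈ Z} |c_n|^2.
Σ |c_n|^2 = 29/2

Parseval equates the L^2 energy of f (normalised by 1/(2π)) with the ℓ^2 sum of its Fourier coefficients: (1/(2π)) ∫_0^{2π} |f|^2 = Σ |c_n|^2.
Compute the left side: (1/(2π)) [∫_0^π 5^2 dx + ∫_π^{2π} 2^2 dx] = (1/(2π)) · (25π + 4π) = (25 + 4)/2 = 29/2.
So Σ_{n ∈ Z} |c_n|^2 = 29/2.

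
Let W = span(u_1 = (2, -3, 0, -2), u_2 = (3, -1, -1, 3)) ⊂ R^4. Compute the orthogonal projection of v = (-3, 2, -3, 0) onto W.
proj_W(v) = (-732/331, 748/331, 100/331, 132/331)

Set up U = [u_1 | ... | u_2] ∈ R^(4×2). The projector onto W = col(U) is P = U (U^T U)^(-1) U^T.
Compute U^T U =
  [17, 3]
  [3, 20],
and U^T v = (-12, -8).
Solve U^T U · c = U^T v for the coefficients: c = (-216/331, -100/331). The projection is proj_W(v) = U c.
Check: (v - proj_W(v)) · u_1 = 0  (should be 0).
Check: (v - proj_W(v)) · u_2 = 0  (should be 0).
Result: proj_W(v) = (-732/331, 748/331, 100/331, 132/331).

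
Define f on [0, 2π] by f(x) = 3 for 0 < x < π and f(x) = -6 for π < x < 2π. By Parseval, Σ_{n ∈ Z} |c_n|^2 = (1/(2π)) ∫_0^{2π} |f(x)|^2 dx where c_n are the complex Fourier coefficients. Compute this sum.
Σ |c_n|^2 = 45/2

Parseval equates the L^2 energy of f (normalised by 1/(2π)) with the ℓ^2 sum of its Fourier coefficients: (1/(2π)) ∫_0^{2π} |f|^2 = Σ |c_n|^2.
Compute the left side: (1/(2π)) [∫_0^π 3^2 dx + ∫_π^{2π} (-6)^2 dx] = (1/(2π)) · (9π + 36π) = (9 + 36)/2 = 45/2.
So Σ_{n ∈ Z} |c_n|^2 = 45/2.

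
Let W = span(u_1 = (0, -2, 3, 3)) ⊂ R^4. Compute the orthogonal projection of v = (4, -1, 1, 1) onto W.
proj_W(v) = (0, -8/11, 12/11, 12/11)

Set up U = [u_1 | ... | u_1] ∈ R^(4×1). The projector onto W = col(U) is P = U (U^T U)^(-1) U^T.
Compute U^T U =
  [22],
and U^T v = (8).
Solve U^T U · c = U^T v for the coefficients: c = (4/11). The projection is proj_W(v) = U c.
Check: (v - proj_W(v)) · u_1 = 0  (should be 0).
Result: proj_W(v) = (0, -8/11, 12/11, 12/11).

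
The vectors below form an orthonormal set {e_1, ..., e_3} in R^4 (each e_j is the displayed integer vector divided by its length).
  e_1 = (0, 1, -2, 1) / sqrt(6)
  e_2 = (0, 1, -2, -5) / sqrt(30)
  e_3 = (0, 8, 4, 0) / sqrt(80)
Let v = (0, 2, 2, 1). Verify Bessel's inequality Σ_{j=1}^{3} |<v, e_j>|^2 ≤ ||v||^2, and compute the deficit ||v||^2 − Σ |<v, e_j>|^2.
Σ |<v, e_j>|^2 = 9; ||v||^2 = 9; deficit = 0

Write each e_j = u_j / sqrt(<u_j, u_j>) where u_j is the displayed integer vector. Then <v, e_j> = <v, u_j> / sqrt(<u_j, u_j>), so |<v, e_j>|^2 = <v, u_j>^2 / <u_j, u_j>.
Coefficients: <v, e_1> = -1/sqrt(6), <v, e_2> = -7/sqrt(30), <v, e_3> = 24/sqrt(80).
Square and sum: Σ |<v, e_j>|^2 = 9.
Compute ||v||^2 = v·v = 9.
Deficit = 9 − 9 = 0 ≥ 0, confirming Bessel's inequality. (The deficit equals ||v − Σ <v,e_j> e_j||^2, the squared distance from v to span{e_j}.)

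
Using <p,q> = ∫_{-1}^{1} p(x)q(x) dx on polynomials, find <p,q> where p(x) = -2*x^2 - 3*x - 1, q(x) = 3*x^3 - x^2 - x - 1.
<p,q> = 16/5

Expand the product: p(x)·q(x) = -6*x^5 - 7*x^4 + 2*x^3 + 6*x^2 + 4*x + 1.
∫_{-1}^{1} of each monomial x^k gives [2/(k+1) if k even, 0 if k odd]. Integrating term-by-term (or equivalently evaluating the antiderivative F(x) = -x^6 - 7*x^5/5 + x^4/2 + 2*x^3 + 2*x^2 + x at the endpoints):
  F(1) − F(−1) = 31/10 − (-1/10) = 16/5.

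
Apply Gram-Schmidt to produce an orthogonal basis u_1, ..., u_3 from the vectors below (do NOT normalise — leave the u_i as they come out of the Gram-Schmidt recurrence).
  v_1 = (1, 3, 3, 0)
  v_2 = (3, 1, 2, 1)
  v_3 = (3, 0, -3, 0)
Orthogonal basis:
  u_1 = (1, 3, 3, 0)
  u_2 = (45/19, -17/19, 2/19, 1)
  u_3 = (54/47, 83/47, -101/47, -43/47)

Apply the Gram-Schmidt recurrence
  u_1 = v_1
  u_i = v_i − Σ_{j<i} ((v_i · u_j) / (u_j · u_j)) · u_j.

Step by step this gives:
  u_1 = (1, 3, 3, 0)
  u_2 = (45/19, -17/19, 2/19, 1)
  u_3 = (54/47, 83/47, -101/47, -43/47)

Orthogonality check:
  u_2 · u_1 = 0 (should be 0)
  u_3 · u_1 = 0 (should be 0)
  u_3 · u_2 = 0 (should be 0)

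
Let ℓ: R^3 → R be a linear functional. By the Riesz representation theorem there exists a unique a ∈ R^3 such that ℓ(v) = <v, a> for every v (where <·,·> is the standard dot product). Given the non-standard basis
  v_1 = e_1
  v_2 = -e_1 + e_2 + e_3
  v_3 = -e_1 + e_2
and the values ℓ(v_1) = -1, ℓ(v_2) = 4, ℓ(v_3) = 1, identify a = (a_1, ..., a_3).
a = (-1, 0, 3)

Write a = (a_1, ..., a_3) in the standard basis. For each basis vector v_i, ℓ(v_i) = <v_i, a> is a linear equation in the a_j's. Collect the n equations into a matrix system V a = ℓ, where row i of V is v_i (expressed in the standard basis). Since V is invertible (lower-triangular with 1s on the diagonal, up to permutation), solve by back-substitution:
  V =
[[1, 0, 0],
 [-1, 1, 1],
 [-1, 1, 0]]
  V a = (-1, 4, 1)
Solving gives a = (-1, 0, 3).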